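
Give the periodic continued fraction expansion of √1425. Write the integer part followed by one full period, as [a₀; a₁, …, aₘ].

a₀ = ⌊√1425⌋ = 37.
With m₀=0, d₀=1 and mₖ₊₁ = dₖaₖ − mₖ, dₖ₊₁ = (n − mₖ₊₁²)/dₖ, aₖ₊₁ = ⌊(a₀+mₖ₊₁)/dₖ₊₁⌋:
  k=1: m=37, d=56, a=1
  k=2: m=19, d=19, a=2
  k=3: m=19, d=56, a=1
  k=4: m=37, d=1, a=74
d=1 and a=2a₀=74 at k=4, so the next step gives (m, d) = (37, 56) again — its k=1 value — and the period has length 4.

[37; 1, 2, 1, 74]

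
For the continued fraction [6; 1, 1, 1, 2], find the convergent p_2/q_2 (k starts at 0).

Using pₖ = aₖpₖ₋₁ + pₖ₋₂, qₖ = aₖqₖ₋₁ + qₖ₋₂ (with p₋₁=1, p₋₂=0, q₋₁=0, q₋₂=1):
  k=0: a=6, p=6, q=1
  k=1: a=1, p=7, q=1
  k=2: a=1, p=13, q=2

13/2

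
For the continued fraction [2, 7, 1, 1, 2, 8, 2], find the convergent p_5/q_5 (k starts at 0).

680/319

Using pₖ = aₖpₖ₋₁ + pₖ₋₂, qₖ = aₖqₖ₋₁ + qₖ₋₂ (with p₋₁=1, p₋₂=0, q₋₁=0, q₋₂=1):
  k=0: a=2, p=2, q=1
  k=1: a=7, p=15, q=7
  k=2: a=1, p=17, q=8
  k=3: a=1, p=32, q=15
  k=4: a=2, p=81, q=38
  k=5: a=8, p=680, q=319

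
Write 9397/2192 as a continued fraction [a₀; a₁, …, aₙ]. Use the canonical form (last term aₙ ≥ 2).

9397 = 4*2192 + 629
2192 = 3*629 + 305
629 = 2*305 + 19
305 = 16*19 + 1
19 = 19*1 + 0  (stop)
So 9397/2192 = [4; 3, 2, 16, 19].

[4; 3, 2, 16, 19]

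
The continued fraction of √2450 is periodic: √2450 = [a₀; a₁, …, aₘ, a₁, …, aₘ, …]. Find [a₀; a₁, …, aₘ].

a₀ = ⌊√2450⌋ = 49.
With m₀=0, d₀=1 and mₖ₊₁ = dₖaₖ − mₖ, dₖ₊₁ = (n − mₖ₊₁²)/dₖ, aₖ₊₁ = ⌊(a₀+mₖ₊₁)/dₖ₊₁⌋:
  k=1: m=49, d=49, a=2
  k=2: m=49, d=1, a=98
d=1 and a=2a₀=98 at k=2, so the next step gives (m, d) = (49, 49) again — its k=1 value — and the period has length 2.

[49; 2, 98]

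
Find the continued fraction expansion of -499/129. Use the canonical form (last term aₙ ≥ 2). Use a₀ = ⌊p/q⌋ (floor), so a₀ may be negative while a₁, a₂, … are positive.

[-4; 7, 1, 1, 2, 3]

-499 = -4*129 + 17
129 = 7*17 + 10
17 = 1*10 + 7
10 = 1*7 + 3
7 = 2*3 + 1
3 = 3*1 + 0  (stop)
So -499/129 = [-4; 7, 1, 1, 2, 3].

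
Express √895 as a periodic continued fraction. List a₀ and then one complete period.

a₀ = ⌊√895⌋ = 29.

[29; 1, 10, 1, 58]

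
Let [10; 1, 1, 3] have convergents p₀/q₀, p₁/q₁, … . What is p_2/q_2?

21/2

Using pₖ = aₖpₖ₋₁ + pₖ₋₂, qₖ = aₖqₖ₋₁ + qₖ₋₂ (with p₋₁=1, p₋₂=0, q₋₁=0, q₋₂=1):
  k=0: a=10, p=10, q=1
  k=1: a=1, p=11, q=1
  k=2: a=1, p=21, q=2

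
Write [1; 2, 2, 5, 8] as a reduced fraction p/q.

Fold from the inside: start with 8/1.
  5 + 1/8 = 41/8
  2 + 8/41 = 90/41
  2 + 41/90 = 221/90
  1 + 90/221 = 311/221

311/221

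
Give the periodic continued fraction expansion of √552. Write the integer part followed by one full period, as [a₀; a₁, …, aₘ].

[23; 2, 46]

a₀ = ⌊√552⌋ = 23.
With m₀=0, d₀=1 and mₖ₊₁ = dₖaₖ − mₖ, dₖ₊₁ = (n − mₖ₊₁²)/dₖ, aₖ₊₁ = ⌊(a₀+mₖ₊₁)/dₖ₊₁⌋:
  k=1: m=23, d=23, a=2
  k=2: m=23, d=1, a=46
d=1 and a=2a₀=46 at k=2, so the next step gives (m, d) = (23, 23) again — its k=1 value — and the period has length 2.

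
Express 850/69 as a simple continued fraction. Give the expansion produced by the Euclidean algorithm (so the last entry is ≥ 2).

850 = 12×69 + 22
69 = 3×22 + 3
22 = 7×3 + 1
3 = 3×1 + 0  (stop)
So 850/69 = [12; 3, 7, 3].

[12; 3, 7, 3]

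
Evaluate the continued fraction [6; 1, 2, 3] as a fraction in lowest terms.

67/10

Fold from the inside: start with 3/1.
  2 + 1/3 = 7/3
  1 + 3/7 = 10/7
  6 + 7/10 = 67/10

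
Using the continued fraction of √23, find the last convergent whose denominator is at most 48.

√23 = [4; 1, 3, 1, 8, …] (period length 4).
Convergents:
  p_0/q_0 = 4/1
  p_1/q_1 = 5/1
  p_2/q_2 = 19/4
  p_3/q_3 = 24/5
  p_4/q_4 = 211/44
  p_5/q_5 = 235/49
q_4 = 44 ≤ 48 < 49 = q_5, so the answer is 211/44.

211/44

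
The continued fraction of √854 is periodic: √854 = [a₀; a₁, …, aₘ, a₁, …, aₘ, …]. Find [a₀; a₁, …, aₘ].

[29; 4, 2, 11, 4, 11, 2, 4, 58]

a₀ = ⌊√854⌋ = 29.
With m₀=0, d₀=1 and mₖ₊₁ = dₖaₖ − mₖ, dₖ₊₁ = (n − mₖ₊₁²)/dₖ, aₖ₊₁ = ⌊(a₀+mₖ₊₁)/dₖ₊₁⌋:
  k=1: m=29, d=13, a=4
  k=2: m=23, d=25, a=2
  k=3: m=27, d=5, a=11
  k=4: m=28, d=14, a=4
  k=5: m=28, d=5, a=11
  k=6: m=27, d=25, a=2
  k=7: m=23, d=13, a=4
  k=8: m=29, d=1, a=58
d=1 and a=2a₀=58 at k=8, so the next step gives (m, d) = (29, 13) again — its k=1 value — and the period has length 8.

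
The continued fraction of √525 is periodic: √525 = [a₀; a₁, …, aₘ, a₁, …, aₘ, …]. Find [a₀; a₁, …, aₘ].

a₀ = ⌊√525⌋ = 22.
With m₀=0, d₀=1 and mₖ₊₁ = dₖaₖ − mₖ, dₖ₊₁ = (n − mₖ₊₁²)/dₖ, aₖ₊₁ = ⌊(a₀+mₖ₊₁)/dₖ₊₁⌋:
  k=1: m=22, d=41, a=1
  k=2: m=19, d=4, a=10
  k=3: m=21, d=21, a=2
  k=4: m=21, d=4, a=10
  k=5: m=19, d=41, a=1
  k=6: m=22, d=1, a=44
d=1 and a=2a₀=44 at k=6, so the next step gives (m, d) = (22, 41) again — its k=1 value — and the period has length 6.

[22; 1, 10, 2, 10, 1, 44]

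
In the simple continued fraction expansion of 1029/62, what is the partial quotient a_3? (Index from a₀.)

2

1029 = 16·62 + 37   →  a_0 = 16
62 = 1·37 + 25   →  a_1 = 1
37 = 1·25 + 12   →  a_2 = 1
25 = 2·12 + 1   →  a_3 = 2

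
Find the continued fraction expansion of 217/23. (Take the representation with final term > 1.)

[9; 2, 3, 3]

217 = 9·23 + 10
23 = 2·10 + 3
10 = 3·3 + 1
3 = 3·1 + 0  (stop)
So 217/23 = [9; 2, 3, 3].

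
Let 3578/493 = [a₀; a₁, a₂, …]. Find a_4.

3578 = 7·493 + 127   →  a_0 = 7
493 = 3·127 + 112   →  a_1 = 3
127 = 1·112 + 15   →  a_2 = 1
112 = 7·15 + 7   →  a_3 = 7
15 = 2·7 + 1   →  a_4 = 2

2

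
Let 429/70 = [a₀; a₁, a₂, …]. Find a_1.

429 = 6·70 + 9   →  a_0 = 6
70 = 7·9 + 7   →  a_1 = 7

7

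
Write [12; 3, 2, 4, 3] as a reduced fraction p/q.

1229/100

Using pₖ = aₖpₖ₋₁ + pₖ₋₂ and qₖ = aₖqₖ₋₁ + qₖ₋₂:
  k=0: a=12, p=12, q=1
  k=1: a=3, p=37, q=3
  k=2: a=2, p=86, q=7
  k=3: a=4, p=381, q=31
  k=4: a=3, p=1229, q=100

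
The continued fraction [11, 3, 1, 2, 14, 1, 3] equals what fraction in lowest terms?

7496/665

Using pₖ = aₖpₖ₋₁ + pₖ₋₂ and qₖ = aₖqₖ₋₁ + qₖ₋₂:
  k=0: a=11, p=11, q=1
  k=1: a=3, p=34, q=3
  k=2: a=1, p=45, q=4
  k=3: a=2, p=124, q=11
  k=4: a=14, p=1781, q=158
  k=5: a=1, p=1905, q=169
  k=6: a=3, p=7496, q=665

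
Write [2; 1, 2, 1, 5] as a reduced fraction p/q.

Using pₖ = aₖpₖ₋₁ + pₖ₋₂ and qₖ = aₖqₖ₋₁ + qₖ₋₂:
  k=0: a=2, p=2, q=1
  k=1: a=1, p=3, q=1
  k=2: a=2, p=8, q=3
  k=3: a=1, p=11, q=4
  k=4: a=5, p=63, q=23

63/23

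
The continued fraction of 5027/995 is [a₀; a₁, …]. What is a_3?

2

5027 = 5·995 + 52   →  a_0 = 5
995 = 19·52 + 7   →  a_1 = 19
52 = 7·7 + 3   →  a_2 = 7
7 = 2·3 + 1   →  a_3 = 2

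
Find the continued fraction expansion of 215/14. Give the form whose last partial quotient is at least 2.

[15; 2, 1, 4]

215 = 15*14 + 5
14 = 2*5 + 4
5 = 1*4 + 1
4 = 4*1 + 0  (stop)
So 215/14 = [15; 2, 1, 4].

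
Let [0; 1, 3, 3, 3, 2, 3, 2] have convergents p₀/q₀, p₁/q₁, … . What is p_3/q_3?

Using pₖ = aₖpₖ₋₁ + pₖ₋₂, qₖ = aₖqₖ₋₁ + qₖ₋₂ (with p₋₁=1, p₋₂=0, q₋₁=0, q₋₂=1):
  k=0: a=0, p=0, q=1
  k=1: a=1, p=1, q=1
  k=2: a=3, p=3, q=4
  k=3: a=3, p=10, q=13

10/13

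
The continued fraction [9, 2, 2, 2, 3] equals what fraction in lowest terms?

Using pₖ = aₖpₖ₋₁ + pₖ₋₂ and qₖ = aₖqₖ₋₁ + qₖ₋₂:
  k=0: a=9, p=9, q=1
  k=1: a=2, p=19, q=2
  k=2: a=2, p=47, q=5
  k=3: a=2, p=113, q=12
  k=4: a=3, p=386, q=41

386/41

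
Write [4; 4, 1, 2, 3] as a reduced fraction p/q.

Fold from the inside: start with 3/1.
  2 + 1/3 = 7/3
  1 + 3/7 = 10/7
  4 + 7/10 = 47/10
  4 + 10/47 = 198/47

198/47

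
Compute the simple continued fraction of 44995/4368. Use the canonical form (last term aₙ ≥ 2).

[10; 3, 3, 9, 5, 9]

44995 = 10×4368 + 1315
4368 = 3×1315 + 423
1315 = 3×423 + 46
423 = 9×46 + 9
46 = 5×9 + 1
9 = 9×1 + 0  (stop)
So 44995/4368 = [10; 3, 3, 9, 5, 9].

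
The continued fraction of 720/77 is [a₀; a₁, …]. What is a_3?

5

720 = 9·77 + 27   →  a_0 = 9
77 = 2·27 + 23   →  a_1 = 2
27 = 1·23 + 4   →  a_2 = 1
23 = 5·4 + 3   →  a_3 = 5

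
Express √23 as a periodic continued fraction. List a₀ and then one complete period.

a₀ = ⌊√23⌋ = 4.

[4; 1, 3, 1, 8]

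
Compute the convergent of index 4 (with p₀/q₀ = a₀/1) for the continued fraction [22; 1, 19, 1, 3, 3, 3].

1905/83

Using pₖ = aₖpₖ₋₁ + pₖ₋₂, qₖ = aₖqₖ₋₁ + qₖ₋₂ (with p₋₁=1, p₋₂=0, q₋₁=0, q₋₂=1):
  k=0: a=22, p=22, q=1
  k=1: a=1, p=23, q=1
  k=2: a=19, p=459, q=20
  k=3: a=1, p=482, q=21
  k=4: a=3, p=1905, q=83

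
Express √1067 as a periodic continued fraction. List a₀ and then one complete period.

a₀ = ⌊√1067⌋ = 32.
With m₀=0, d₀=1 and mₖ₊₁ = dₖaₖ − mₖ, dₖ₊₁ = (n − mₖ₊₁²)/dₖ, aₖ₊₁ = ⌊(a₀+mₖ₊₁)/dₖ₊₁⌋:
  k=1: m=32, d=43, a=1
  k=2: m=11, d=22, a=1
  k=3: m=11, d=43, a=1
  k=4: m=32, d=1, a=64
d=1 and a=2a₀=64 at k=4, so the next step gives (m, d) = (32, 43) again — its k=1 value — and the period has length 4.

[32; 1, 1, 1, 64]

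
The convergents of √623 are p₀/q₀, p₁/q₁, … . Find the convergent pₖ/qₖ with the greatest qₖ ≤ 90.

√623 = [24; 1, 23, 1, 48, …] (period length 4).
Convergents:
  p_0/q_0 = 24/1
  p_1/q_1 = 25/1
  p_2/q_2 = 599/24
  p_3/q_3 = 624/25
  p_4/q_4 = 30551/1224
q_3 = 25 ≤ 90 < 1224 = q_4, so the answer is 624/25.

624/25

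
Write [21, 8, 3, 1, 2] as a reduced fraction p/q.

1922/91

Fold from the inside: start with 2/1.
  1 + 1/2 = 3/2
  3 + 2/3 = 11/3
  8 + 3/11 = 91/11
  21 + 11/91 = 1922/91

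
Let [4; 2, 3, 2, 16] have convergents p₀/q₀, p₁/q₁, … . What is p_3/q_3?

Using pₖ = aₖpₖ₋₁ + pₖ₋₂, qₖ = aₖqₖ₋₁ + qₖ₋₂ (with p₋₁=1, p₋₂=0, q₋₁=0, q₋₂=1):
  k=0: a=4, p=4, q=1
  k=1: a=2, p=9, q=2
  k=2: a=3, p=31, q=7
  k=3: a=2, p=71, q=16

71/16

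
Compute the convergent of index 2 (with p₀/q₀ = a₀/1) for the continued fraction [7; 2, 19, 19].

292/39

Using pₖ = aₖpₖ₋₁ + pₖ₋₂, qₖ = aₖqₖ₋₁ + qₖ₋₂ (with p₋₁=1, p₋₂=0, q₋₁=0, q₋₂=1):
  k=0: a=7, p=7, q=1
  k=1: a=2, p=15, q=2
  k=2: a=19, p=292, q=39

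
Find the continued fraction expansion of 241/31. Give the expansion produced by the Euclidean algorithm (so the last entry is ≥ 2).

[7; 1, 3, 2, 3]

241 = 7·31 + 24
31 = 1·24 + 7
24 = 3·7 + 3
7 = 2·3 + 1
3 = 3·1 + 0  (stop)
So 241/31 = [7; 1, 3, 2, 3].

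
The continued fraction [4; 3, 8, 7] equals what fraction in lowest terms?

Fold from the inside: start with 7/1.
  8 + 1/7 = 57/7
  3 + 7/57 = 178/57
  4 + 57/178 = 769/178

769/178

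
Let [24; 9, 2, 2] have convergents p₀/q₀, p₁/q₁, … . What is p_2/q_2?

458/19

Using pₖ = aₖpₖ₋₁ + pₖ₋₂, qₖ = aₖqₖ₋₁ + qₖ₋₂ (with p₋₁=1, p₋₂=0, q₋₁=0, q₋₂=1):
  k=0: a=24, p=24, q=1
  k=1: a=9, p=217, q=9
  k=2: a=2, p=458, q=19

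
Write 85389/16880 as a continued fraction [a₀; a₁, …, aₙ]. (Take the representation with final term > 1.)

[5; 17, 14, 1, 3, 5, 3]

85389 = 5×16880 + 989
16880 = 17×989 + 67
989 = 14×67 + 51
67 = 1×51 + 16
51 = 3×16 + 3
16 = 5×3 + 1
3 = 3×1 + 0  (stop)
So 85389/16880 = [5; 17, 14, 1, 3, 5, 3].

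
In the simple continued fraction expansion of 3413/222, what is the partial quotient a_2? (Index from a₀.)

1

3413 = 15·222 + 83   →  a_0 = 15
222 = 2·83 + 56   →  a_1 = 2
83 = 1·56 + 27   →  a_2 = 1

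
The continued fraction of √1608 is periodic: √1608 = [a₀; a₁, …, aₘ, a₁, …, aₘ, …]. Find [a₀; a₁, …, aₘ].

a₀ = ⌊√1608⌋ = 40.
With m₀=0, d₀=1 and mₖ₊₁ = dₖaₖ − mₖ, dₖ₊₁ = (n − mₖ₊₁²)/dₖ, aₖ₊₁ = ⌊(a₀+mₖ₊₁)/dₖ₊₁⌋:
  k=1: m=40, d=8, a=10
  k=2: m=40, d=1, a=80
d=1 and a=2a₀=80 at k=2, so the next step gives (m, d) = (40, 8) again — its k=1 value — and the period has length 2.

[40; 10, 80]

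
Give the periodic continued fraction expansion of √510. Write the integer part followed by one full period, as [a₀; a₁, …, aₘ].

a₀ = ⌊√510⌋ = 22.
With m₀=0, d₀=1 and mₖ₊₁ = dₖaₖ − mₖ, dₖ₊₁ = (n − mₖ₊₁²)/dₖ, aₖ₊₁ = ⌊(a₀+mₖ₊₁)/dₖ₊₁⌋:
  k=1: m=22, d=26, a=1
  k=2: m=4, d=19, a=1
  k=3: m=15, d=15, a=2
  k=4: m=15, d=19, a=1
  k=5: m=4, d=26, a=1
  k=6: m=22, d=1, a=44
d=1 and a=2a₀=44 at k=6, so the next step gives (m, d) = (22, 26) again — its k=1 value — and the period has length 6.

[22; 1, 1, 2, 1, 1, 44]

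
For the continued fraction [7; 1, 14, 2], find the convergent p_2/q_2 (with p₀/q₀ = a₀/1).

Using pₖ = aₖpₖ₋₁ + pₖ₋₂, qₖ = aₖqₖ₋₁ + qₖ₋₂ (with p₋₁=1, p₋₂=0, q₋₁=0, q₋₂=1):
  k=0: a=7, p=7, q=1
  k=1: a=1, p=8, q=1
  k=2: a=14, p=119, q=15

119/15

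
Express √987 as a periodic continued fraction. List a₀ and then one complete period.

a₀ = ⌊√987⌋ = 31.
With m₀=0, d₀=1 and mₖ₊₁ = dₖaₖ − mₖ, dₖ₊₁ = (n − mₖ₊₁²)/dₖ, aₖ₊₁ = ⌊(a₀+mₖ₊₁)/dₖ₊₁⌋:
  k=1: m=31, d=26, a=2
  k=2: m=21, d=21, a=2
  k=3: m=21, d=26, a=2
  k=4: m=31, d=1, a=62
d=1 and a=2a₀=62 at k=4, so the next step gives (m, d) = (31, 26) again — its k=1 value — and the period has length 4.

[31; 2, 2, 2, 62]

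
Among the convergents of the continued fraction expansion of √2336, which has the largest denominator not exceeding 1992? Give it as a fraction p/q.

√2336 = [48; 3, 96, …] (period length 2).
Convergents:
  p_0/q_0 = 48/1
  p_1/q_1 = 145/3
  p_2/q_2 = 13968/289
  p_3/q_3 = 42049/870
  p_4/q_4 = 4050672/83809
q_3 = 870 ≤ 1992 < 83809 = q_4, so the answer is 42049/870.

42049/870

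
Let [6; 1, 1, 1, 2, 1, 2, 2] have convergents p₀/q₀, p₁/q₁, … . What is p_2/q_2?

13/2

Using pₖ = aₖpₖ₋₁ + pₖ₋₂, qₖ = aₖqₖ₋₁ + qₖ₋₂ (with p₋₁=1, p₋₂=0, q₋₁=0, q₋₂=1):
  k=0: a=6, p=6, q=1
  k=1: a=1, p=7, q=1
  k=2: a=1, p=13, q=2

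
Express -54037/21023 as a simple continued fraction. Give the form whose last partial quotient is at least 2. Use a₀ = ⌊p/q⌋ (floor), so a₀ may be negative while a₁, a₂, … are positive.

-54037 = -3×21023 + 9032
21023 = 2×9032 + 2959
9032 = 3×2959 + 155
2959 = 19×155 + 14
155 = 11×14 + 1
14 = 14×1 + 0  (stop)
So -54037/21023 = [-3; 2, 3, 19, 11, 14].

[-3; 2, 3, 19, 11, 14]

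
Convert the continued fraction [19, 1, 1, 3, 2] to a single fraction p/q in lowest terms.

313/16

Fold from the inside: start with 2/1.
  3 + 1/2 = 7/2
  1 + 2/7 = 9/7
  1 + 7/9 = 16/9
  19 + 9/16 = 313/16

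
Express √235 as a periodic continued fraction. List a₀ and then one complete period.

[15; 3, 30]

a₀ = ⌊√235⌋ = 15.
With m₀=0, d₀=1 and mₖ₊₁ = dₖaₖ − mₖ, dₖ₊₁ = (n − mₖ₊₁²)/dₖ, aₖ₊₁ = ⌊(a₀+mₖ₊₁)/dₖ₊₁⌋:
  k=1: m=15, d=10, a=3
  k=2: m=15, d=1, a=30
d=1 and a=2a₀=30 at k=2, so the next step gives (m, d) = (15, 10) again — its k=1 value — and the period has length 2.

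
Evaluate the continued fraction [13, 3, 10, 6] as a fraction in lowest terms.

Fold from the inside: start with 6/1.
  10 + 1/6 = 61/6
  3 + 6/61 = 189/61
  13 + 61/189 = 2518/189

2518/189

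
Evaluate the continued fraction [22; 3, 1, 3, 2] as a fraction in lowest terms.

Using pₖ = aₖpₖ₋₁ + pₖ₋₂ and qₖ = aₖqₖ₋₁ + qₖ₋₂:
  k=0: a=22, p=22, q=1
  k=1: a=3, p=67, q=3
  k=2: a=1, p=89, q=4
  k=3: a=3, p=334, q=15
  k=4: a=2, p=757, q=34

757/34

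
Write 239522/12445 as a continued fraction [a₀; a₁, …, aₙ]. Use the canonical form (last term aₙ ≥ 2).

[19; 4, 17, 3, 19, 3]

239522 = 19·12445 + 3067
12445 = 4·3067 + 177
3067 = 17·177 + 58
177 = 3·58 + 3
58 = 19·3 + 1
3 = 3·1 + 0  (stop)
So 239522/12445 = [19; 4, 17, 3, 19, 3].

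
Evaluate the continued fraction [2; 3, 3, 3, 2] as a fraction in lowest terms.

175/76

Fold from the inside: start with 2/1.
  3 + 1/2 = 7/2
  3 + 2/7 = 23/7
  3 + 7/23 = 76/23
  2 + 23/76 = 175/76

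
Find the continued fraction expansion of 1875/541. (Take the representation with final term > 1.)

[3; 2, 6, 1, 4, 3, 2]

1875 = 3×541 + 252
541 = 2×252 + 37
252 = 6×37 + 30
37 = 1×30 + 7
30 = 4×7 + 2
7 = 3×2 + 1
2 = 2×1 + 0  (stop)
So 1875/541 = [3; 2, 6, 1, 4, 3, 2].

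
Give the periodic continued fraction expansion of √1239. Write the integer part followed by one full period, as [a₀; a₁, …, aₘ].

[35; 5, 70]

a₀ = ⌊√1239⌋ = 35.
With m₀=0, d₀=1 and mₖ₊₁ = dₖaₖ − mₖ, dₖ₊₁ = (n − mₖ₊₁²)/dₖ, aₖ₊₁ = ⌊(a₀+mₖ₊₁)/dₖ₊₁⌋:
  k=1: m=35, d=14, a=5
  k=2: m=35, d=1, a=70
d=1 and a=2a₀=70 at k=2, so the next step gives (m, d) = (35, 14) again — its k=1 value — and the period has length 2.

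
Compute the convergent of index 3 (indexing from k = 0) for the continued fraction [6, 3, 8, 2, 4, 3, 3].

Using pₖ = aₖpₖ₋₁ + pₖ₋₂, qₖ = aₖqₖ₋₁ + qₖ₋₂ (with p₋₁=1, p₋₂=0, q₋₁=0, q₋₂=1):
  k=0: a=6, p=6, q=1
  k=1: a=3, p=19, q=3
  k=2: a=8, p=158, q=25
  k=3: a=2, p=335, q=53

335/53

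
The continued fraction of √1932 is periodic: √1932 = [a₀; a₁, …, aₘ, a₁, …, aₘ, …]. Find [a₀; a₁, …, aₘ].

[43; 1, 20, 1, 86]

a₀ = ⌊√1932⌋ = 43.
With m₀=0, d₀=1 and mₖ₊₁ = dₖaₖ − mₖ, dₖ₊₁ = (n − mₖ₊₁²)/dₖ, aₖ₊₁ = ⌊(a₀+mₖ₊₁)/dₖ₊₁⌋:
  k=1: m=43, d=83, a=1
  k=2: m=40, d=4, a=20
  k=3: m=40, d=83, a=1
  k=4: m=43, d=1, a=86
d=1 and a=2a₀=86 at k=4, so the next step gives (m, d) = (43, 83) again — its k=1 value — and the period has length 4.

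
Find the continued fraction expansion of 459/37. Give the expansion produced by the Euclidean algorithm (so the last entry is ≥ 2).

[12; 2, 2, 7]

459 = 12×37 + 15
37 = 2×15 + 7
15 = 2×7 + 1
7 = 7×1 + 0  (stop)
So 459/37 = [12; 2, 2, 7].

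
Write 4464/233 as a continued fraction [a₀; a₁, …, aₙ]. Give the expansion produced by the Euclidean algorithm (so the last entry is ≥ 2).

4464 = 19×233 + 37
233 = 6×37 + 11
37 = 3×11 + 4
11 = 2×4 + 3
4 = 1×3 + 1
3 = 3×1 + 0  (stop)
So 4464/233 = [19; 6, 3, 2, 1, 3].

[19; 6, 3, 2, 1, 3]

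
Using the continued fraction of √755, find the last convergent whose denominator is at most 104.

√755 = [27; 2, 10, 2, 54, …] (period length 4).
Convergents:
  p_0/q_0 = 27/1
  p_1/q_1 = 55/2
  p_2/q_2 = 577/21
  p_3/q_3 = 1209/44
  p_4/q_4 = 65863/2397
q_3 = 44 ≤ 104 < 2397 = q_4, so the answer is 1209/44.

1209/44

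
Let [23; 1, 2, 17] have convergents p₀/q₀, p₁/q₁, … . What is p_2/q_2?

71/3

Using pₖ = aₖpₖ₋₁ + pₖ₋₂, qₖ = aₖqₖ₋₁ + qₖ₋₂ (with p₋₁=1, p₋₂=0, q₋₁=0, q₋₂=1):
  k=0: a=23, p=23, q=1
  k=1: a=1, p=24, q=1
  k=2: a=2, p=71, q=3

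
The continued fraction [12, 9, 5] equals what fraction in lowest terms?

557/46

Fold from the inside: start with 5/1.
  9 + 1/5 = 46/5
  12 + 5/46 = 557/46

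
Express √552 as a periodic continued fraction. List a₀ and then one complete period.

[23; 2, 46]

a₀ = ⌊√552⌋ = 23.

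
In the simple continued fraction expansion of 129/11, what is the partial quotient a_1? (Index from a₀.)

1

129 = 11·11 + 8   →  a_0 = 11
11 = 1·8 + 3   →  a_1 = 1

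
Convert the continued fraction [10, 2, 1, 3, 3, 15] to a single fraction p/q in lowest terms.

5709/551

Using pₖ = aₖpₖ₋₁ + pₖ₋₂ and qₖ = aₖqₖ₋₁ + qₖ₋₂:
  k=0: a=10, p=10, q=1
  k=1: a=2, p=21, q=2
  k=2: a=1, p=31, q=3
  k=3: a=3, p=114, q=11
  k=4: a=3, p=373, q=36
  k=5: a=15, p=5709, q=551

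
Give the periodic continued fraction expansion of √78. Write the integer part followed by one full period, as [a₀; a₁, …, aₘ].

[8; 1, 4, 1, 16]

a₀ = ⌊√78⌋ = 8.
With m₀=0, d₀=1 and mₖ₊₁ = dₖaₖ − mₖ, dₖ₊₁ = (n − mₖ₊₁²)/dₖ, aₖ₊₁ = ⌊(a₀+mₖ₊₁)/dₖ₊₁⌋:
  k=1: m=8, d=14, a=1
  k=2: m=6, d=3, a=4
  k=3: m=6, d=14, a=1
  k=4: m=8, d=1, a=16
d=1 and a=2a₀=16 at k=4, so the next step gives (m, d) = (8, 14) again — its k=1 value — and the period has length 4.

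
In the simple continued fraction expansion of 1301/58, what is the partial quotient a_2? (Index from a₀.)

3

1301 = 22·58 + 25   →  a_0 = 22
58 = 2·25 + 8   →  a_1 = 2
25 = 3·8 + 1   →  a_2 = 3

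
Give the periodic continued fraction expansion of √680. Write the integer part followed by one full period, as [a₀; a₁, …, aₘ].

a₀ = ⌊√680⌋ = 26.

[26; 13, 52]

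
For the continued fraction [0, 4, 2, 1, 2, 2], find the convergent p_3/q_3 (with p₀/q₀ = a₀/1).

3/13

Using pₖ = aₖpₖ₋₁ + pₖ₋₂, qₖ = aₖqₖ₋₁ + qₖ₋₂ (with p₋₁=1, p₋₂=0, q₋₁=0, q₋₂=1):
  k=0: a=0, p=0, q=1
  k=1: a=4, p=1, q=4
  k=2: a=2, p=2, q=9
  k=3: a=1, p=3, q=13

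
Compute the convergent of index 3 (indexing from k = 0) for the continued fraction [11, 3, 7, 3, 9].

781/69

Using pₖ = aₖpₖ₋₁ + pₖ₋₂, qₖ = aₖqₖ₋₁ + qₖ₋₂ (with p₋₁=1, p₋₂=0, q₋₁=0, q₋₂=1):
  k=0: a=11, p=11, q=1
  k=1: a=3, p=34, q=3
  k=2: a=7, p=249, q=22
  k=3: a=3, p=781, q=69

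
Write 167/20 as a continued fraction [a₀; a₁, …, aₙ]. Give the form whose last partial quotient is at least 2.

167 = 8*20 + 7
20 = 2*7 + 6
7 = 1*6 + 1
6 = 6*1 + 0  (stop)
So 167/20 = [8; 2, 1, 6].

[8; 2, 1, 6]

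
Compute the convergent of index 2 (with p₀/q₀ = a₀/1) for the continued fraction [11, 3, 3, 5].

Using pₖ = aₖpₖ₋₁ + pₖ₋₂, qₖ = aₖqₖ₋₁ + qₖ₋₂ (with p₋₁=1, p₋₂=0, q₋₁=0, q₋₂=1):
  k=0: a=11, p=11, q=1
  k=1: a=3, p=34, q=3
  k=2: a=3, p=113, q=10

113/10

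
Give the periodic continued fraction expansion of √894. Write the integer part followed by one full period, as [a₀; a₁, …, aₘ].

a₀ = ⌊√894⌋ = 29.
With m₀=0, d₀=1 and mₖ₊₁ = dₖaₖ − mₖ, dₖ₊₁ = (n − mₖ₊₁²)/dₖ, aₖ₊₁ = ⌊(a₀+mₖ₊₁)/dₖ₊₁⌋:
  k=1: m=29, d=53, a=1
  k=2: m=24, d=6, a=8
  k=3: m=24, d=53, a=1
  k=4: m=29, d=1, a=58
d=1 and a=2a₀=58 at k=4, so the next step gives (m, d) = (29, 53) again — its k=1 value — and the period has length 4.

[29; 1, 8, 1, 58]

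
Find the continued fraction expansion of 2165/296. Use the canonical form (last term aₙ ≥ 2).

[7; 3, 5, 2, 8]

2165 = 7×296 + 93
296 = 3×93 + 17
93 = 5×17 + 8
17 = 2×8 + 1
8 = 8×1 + 0  (stop)
So 2165/296 = [7; 3, 5, 2, 8].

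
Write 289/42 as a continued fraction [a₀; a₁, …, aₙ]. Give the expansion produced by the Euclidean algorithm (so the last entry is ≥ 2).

289 = 6·42 + 37
42 = 1·37 + 5
37 = 7·5 + 2
5 = 2·2 + 1
2 = 2·1 + 0  (stop)
So 289/42 = [6; 1, 7, 2, 2].

[6; 1, 7, 2, 2]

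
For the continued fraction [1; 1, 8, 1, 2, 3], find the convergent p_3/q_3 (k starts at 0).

19/10

Using pₖ = aₖpₖ₋₁ + pₖ₋₂, qₖ = aₖqₖ₋₁ + qₖ₋₂ (with p₋₁=1, p₋₂=0, q₋₁=0, q₋₂=1):
  k=0: a=1, p=1, q=1
  k=1: a=1, p=2, q=1
  k=2: a=8, p=17, q=9
  k=3: a=1, p=19, q=10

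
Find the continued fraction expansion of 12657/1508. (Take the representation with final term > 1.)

[8; 2, 1, 1, 5, 3, 5, 3]

12657 = 8×1508 + 593
1508 = 2×593 + 322
593 = 1×322 + 271
322 = 1×271 + 51
271 = 5×51 + 16
51 = 3×16 + 3
16 = 5×3 + 1
3 = 3×1 + 0  (stop)
So 12657/1508 = [8; 2, 1, 1, 5, 3, 5, 3].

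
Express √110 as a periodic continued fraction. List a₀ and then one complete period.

[10; 2, 20]

a₀ = ⌊√110⌋ = 10.
With m₀=0, d₀=1 and mₖ₊₁ = dₖaₖ − mₖ, dₖ₊₁ = (n − mₖ₊₁²)/dₖ, aₖ₊₁ = ⌊(a₀+mₖ₊₁)/dₖ₊₁⌋:
  k=1: m=10, d=10, a=2
  k=2: m=10, d=1, a=20
d=1 and a=2a₀=20 at k=2, so the next step gives (m, d) = (10, 10) again — its k=1 value — and the period has length 2.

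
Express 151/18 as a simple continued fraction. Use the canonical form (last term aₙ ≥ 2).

[8; 2, 1, 1, 3]

151 = 8×18 + 7
18 = 2×7 + 4
7 = 1×4 + 3
4 = 1×3 + 1
3 = 3×1 + 0  (stop)
So 151/18 = [8; 2, 1, 1, 3].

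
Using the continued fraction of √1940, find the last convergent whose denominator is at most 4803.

85316/1937

√1940 = [44; 22, 88, …] (period length 2).
Convergents:
  p_0/q_0 = 44/1
  p_1/q_1 = 969/22
  p_2/q_2 = 85316/1937
  p_3/q_3 = 1877921/42636
q_2 = 1937 ≤ 4803 < 42636 = q_3, so the answer is 85316/1937.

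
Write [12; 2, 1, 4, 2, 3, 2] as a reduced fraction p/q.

3027/245

Fold from the inside: start with 2/1.
  3 + 1/2 = 7/2
  2 + 2/7 = 16/7
  4 + 7/16 = 71/16
  1 + 16/71 = 87/71
  2 + 71/87 = 245/87
  12 + 87/245 = 3027/245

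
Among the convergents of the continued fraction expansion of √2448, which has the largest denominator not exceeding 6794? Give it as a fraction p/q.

√2448 = [49; 2, 10, 2, 98, …] (period length 4).
Convergents:
  p_0/q_0 = 49/1
  p_1/q_1 = 99/2
  p_2/q_2 = 1039/21
  p_3/q_3 = 2177/44
  p_4/q_4 = 214385/4333
  p_5/q_5 = 430947/8710
q_4 = 4333 ≤ 6794 < 8710 = q_5, so the answer is 214385/4333.

214385/4333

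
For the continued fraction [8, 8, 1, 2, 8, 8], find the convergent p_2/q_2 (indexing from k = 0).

73/9

Using pₖ = aₖpₖ₋₁ + pₖ₋₂, qₖ = aₖqₖ₋₁ + qₖ₋₂ (with p₋₁=1, p₋₂=0, q₋₁=0, q₋₂=1):
  k=0: a=8, p=8, q=1
  k=1: a=8, p=65, q=8
  k=2: a=1, p=73, q=9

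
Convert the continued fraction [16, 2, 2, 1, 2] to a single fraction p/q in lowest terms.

Using pₖ = aₖpₖ₋₁ + pₖ₋₂ and qₖ = aₖqₖ₋₁ + qₖ₋₂:
  k=0: a=16, p=16, q=1
  k=1: a=2, p=33, q=2
  k=2: a=2, p=82, q=5
  k=3: a=1, p=115, q=7
  k=4: a=2, p=312, q=19

312/19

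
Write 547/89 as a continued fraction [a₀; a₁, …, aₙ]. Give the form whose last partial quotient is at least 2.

[6; 6, 1, 5, 2]

547 = 6×89 + 13
89 = 6×13 + 11
13 = 1×11 + 2
11 = 5×2 + 1
2 = 2×1 + 0  (stop)
So 547/89 = [6; 6, 1, 5, 2].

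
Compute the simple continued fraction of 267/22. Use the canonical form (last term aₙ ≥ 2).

267 = 12*22 + 3
22 = 7*3 + 1
3 = 3*1 + 0  (stop)
So 267/22 = [12; 7, 3].

[12; 7, 3]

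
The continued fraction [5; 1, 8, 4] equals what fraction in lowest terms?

Using pₖ = aₖpₖ₋₁ + pₖ₋₂ and qₖ = aₖqₖ₋₁ + qₖ₋₂:
  k=0: a=5, p=5, q=1
  k=1: a=1, p=6, q=1
  k=2: a=8, p=53, q=9
  k=3: a=4, p=218, q=37

218/37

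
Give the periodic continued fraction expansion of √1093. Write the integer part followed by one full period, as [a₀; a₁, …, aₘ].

[33; 16, 1, 1, 16, 66]

a₀ = ⌊√1093⌋ = 33.
With m₀=0, d₀=1 and mₖ₊₁ = dₖaₖ − mₖ, dₖ₊₁ = (n − mₖ₊₁²)/dₖ, aₖ₊₁ = ⌊(a₀+mₖ₊₁)/dₖ₊₁⌋:
  k=1: m=33, d=4, a=16
  k=2: m=31, d=33, a=1
  k=3: m=2, d=33, a=1
  k=4: m=31, d=4, a=16
  k=5: m=33, d=1, a=66
d=1 and a=2a₀=66 at k=5, so the next step gives (m, d) = (33, 4) again — its k=1 value — and the period has length 5.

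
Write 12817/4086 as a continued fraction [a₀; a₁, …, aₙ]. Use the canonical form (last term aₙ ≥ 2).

[3; 7, 3, 4, 3, 13]

12817 = 3×4086 + 559
4086 = 7×559 + 173
559 = 3×173 + 40
173 = 4×40 + 13
40 = 3×13 + 1
13 = 13×1 + 0  (stop)
So 12817/4086 = [3; 7, 3, 4, 3, 13].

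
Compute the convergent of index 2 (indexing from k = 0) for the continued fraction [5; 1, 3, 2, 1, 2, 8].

Using pₖ = aₖpₖ₋₁ + pₖ₋₂, qₖ = aₖqₖ₋₁ + qₖ₋₂ (with p₋₁=1, p₋₂=0, q₋₁=0, q₋₂=1):
  k=0: a=5, p=5, q=1
  k=1: a=1, p=6, q=1
  k=2: a=3, p=23, q=4

23/4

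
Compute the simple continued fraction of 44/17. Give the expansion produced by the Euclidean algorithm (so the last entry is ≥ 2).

44 = 2·17 + 10
17 = 1·10 + 7
10 = 1·7 + 3
7 = 2·3 + 1
3 = 3·1 + 0  (stop)
So 44/17 = [2; 1, 1, 2, 3].

[2; 1, 1, 2, 3]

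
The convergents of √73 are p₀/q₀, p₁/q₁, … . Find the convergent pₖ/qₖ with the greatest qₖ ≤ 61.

487/57

√73 = [8; 1, 1, 5, 5, 1, 1, 16, …] (period length 7).
Convergents:
  p_0/q_0 = 8/1
  p_1/q_1 = 9/1
  p_2/q_2 = 17/2
  p_3/q_3 = 94/11
  p_4/q_4 = 487/57
  p_5/q_5 = 581/68
q_4 = 57 ≤ 61 < 68 = q_5, so the answer is 487/57.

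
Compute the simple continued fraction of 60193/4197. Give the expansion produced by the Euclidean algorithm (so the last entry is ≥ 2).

[14; 2, 1, 12, 3, 2, 15]

60193 = 14×4197 + 1435
4197 = 2×1435 + 1327
1435 = 1×1327 + 108
1327 = 12×108 + 31
108 = 3×31 + 15
31 = 2×15 + 1
15 = 15×1 + 0  (stop)
So 60193/4197 = [14; 2, 1, 12, 3, 2, 15].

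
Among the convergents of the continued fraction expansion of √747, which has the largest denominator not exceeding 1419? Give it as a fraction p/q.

√747 = [27; 3, 54, …] (period length 2).
Convergents:
  p_0/q_0 = 27/1
  p_1/q_1 = 82/3
  p_2/q_2 = 4455/163
  p_3/q_3 = 13447/492
  p_4/q_4 = 730593/26731
q_3 = 492 ≤ 1419 < 26731 = q_4, so the answer is 13447/492.

13447/492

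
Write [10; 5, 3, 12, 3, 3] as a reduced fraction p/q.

Fold from the inside: start with 3/1.
  3 + 1/3 = 10/3
  12 + 3/10 = 123/10
  3 + 10/123 = 379/123
  5 + 123/379 = 2018/379
  10 + 379/2018 = 20559/2018

20559/2018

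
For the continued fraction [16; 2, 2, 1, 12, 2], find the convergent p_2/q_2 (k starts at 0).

Using pₖ = aₖpₖ₋₁ + pₖ₋₂, qₖ = aₖqₖ₋₁ + qₖ₋₂ (with p₋₁=1, p₋₂=0, q₋₁=0, q₋₂=1):
  k=0: a=16, p=16, q=1
  k=1: a=2, p=33, q=2
  k=2: a=2, p=82, q=5

82/5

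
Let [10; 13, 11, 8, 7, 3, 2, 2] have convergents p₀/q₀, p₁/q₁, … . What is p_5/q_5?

262611/26062

Using pₖ = aₖpₖ₋₁ + pₖ₋₂, qₖ = aₖqₖ₋₁ + qₖ₋₂ (with p₋₁=1, p₋₂=0, q₋₁=0, q₋₂=1):
  k=0: a=10, p=10, q=1
  k=1: a=13, p=131, q=13
  k=2: a=11, p=1451, q=144
  k=3: a=8, p=11739, q=1165
  k=4: a=7, p=83624, q=8299
  k=5: a=3, p=262611, q=26062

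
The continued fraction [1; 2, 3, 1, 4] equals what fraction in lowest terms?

62/43

Fold from the inside: start with 4/1.
  1 + 1/4 = 5/4
  3 + 4/5 = 19/5
  2 + 5/19 = 43/19
  1 + 19/43 = 62/43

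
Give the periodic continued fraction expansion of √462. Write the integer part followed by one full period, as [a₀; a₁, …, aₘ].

[21; 2, 42]

a₀ = ⌊√462⌋ = 21.
With m₀=0, d₀=1 and mₖ₊₁ = dₖaₖ − mₖ, dₖ₊₁ = (n − mₖ₊₁²)/dₖ, aₖ₊₁ = ⌊(a₀+mₖ₊₁)/dₖ₊₁⌋:
  k=1: m=21, d=21, a=2
  k=2: m=21, d=1, a=42
d=1 and a=2a₀=42 at k=2, so the next step gives (m, d) = (21, 21) again — its k=1 value — and the period has length 2.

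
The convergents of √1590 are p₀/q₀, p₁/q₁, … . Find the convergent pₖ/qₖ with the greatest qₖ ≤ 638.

25161/631

√1590 = [39; 1, 6, 1, 78, …] (period length 4).
Convergents:
  p_0/q_0 = 39/1
  p_1/q_1 = 40/1
  p_2/q_2 = 279/7
  p_3/q_3 = 319/8
  p_4/q_4 = 25161/631
  p_5/q_5 = 25480/639
q_4 = 631 ≤ 638 < 639 = q_5, so the answer is 25161/631.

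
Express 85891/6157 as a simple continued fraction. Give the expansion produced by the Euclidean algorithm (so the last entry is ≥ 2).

85891 = 13*6157 + 5850
6157 = 1*5850 + 307
5850 = 19*307 + 17
307 = 18*17 + 1
17 = 17*1 + 0  (stop)
So 85891/6157 = [13; 1, 19, 18, 17].

[13; 1, 19, 18, 17]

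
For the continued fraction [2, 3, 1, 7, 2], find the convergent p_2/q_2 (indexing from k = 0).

Using pₖ = aₖpₖ₋₁ + pₖ₋₂, qₖ = aₖqₖ₋₁ + qₖ₋₂ (with p₋₁=1, p₋₂=0, q₋₁=0, q₋₂=1):
  k=0: a=2, p=2, q=1
  k=1: a=3, p=7, q=3
  k=2: a=1, p=9, q=4

9/4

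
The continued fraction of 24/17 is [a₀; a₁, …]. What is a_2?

24 = 1·17 + 7   →  a_0 = 1
17 = 2·7 + 3   →  a_1 = 2
7 = 2·3 + 1   →  a_2 = 2

2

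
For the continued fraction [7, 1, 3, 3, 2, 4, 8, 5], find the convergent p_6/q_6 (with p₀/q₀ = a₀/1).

8497/1094

Using pₖ = aₖpₖ₋₁ + pₖ₋₂, qₖ = aₖqₖ₋₁ + qₖ₋₂ (with p₋₁=1, p₋₂=0, q₋₁=0, q₋₂=1):
  k=0: a=7, p=7, q=1
  k=1: a=1, p=8, q=1
  k=2: a=3, p=31, q=4
  k=3: a=3, p=101, q=13
  k=4: a=2, p=233, q=30
  k=5: a=4, p=1033, q=133
  k=6: a=8, p=8497, q=1094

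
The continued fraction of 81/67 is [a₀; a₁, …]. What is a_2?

1

81 = 1·67 + 14   →  a_0 = 1
67 = 4·14 + 11   →  a_1 = 4
14 = 1·11 + 3   →  a_2 = 1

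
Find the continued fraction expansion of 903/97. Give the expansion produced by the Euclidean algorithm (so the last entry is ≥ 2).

903 = 9×97 + 30
97 = 3×30 + 7
30 = 4×7 + 2
7 = 3×2 + 1
2 = 2×1 + 0  (stop)
So 903/97 = [9; 3, 4, 3, 2].

[9; 3, 4, 3, 2]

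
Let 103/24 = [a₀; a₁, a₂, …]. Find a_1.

103 = 4·24 + 7   →  a_0 = 4
24 = 3·7 + 3   →  a_1 = 3

3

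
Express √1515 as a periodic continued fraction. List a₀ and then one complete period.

[38; 1, 11, 1, 76]

a₀ = ⌊√1515⌋ = 38.
With m₀=0, d₀=1 and mₖ₊₁ = dₖaₖ − mₖ, dₖ₊₁ = (n − mₖ₊₁²)/dₖ, aₖ₊₁ = ⌊(a₀+mₖ₊₁)/dₖ₊₁⌋:
  k=1: m=38, d=71, a=1
  k=2: m=33, d=6, a=11
  k=3: m=33, d=71, a=1
  k=4: m=38, d=1, a=76
d=1 and a=2a₀=76 at k=4, so the next step gives (m, d) = (38, 71) again — its k=1 value — and the period has length 4.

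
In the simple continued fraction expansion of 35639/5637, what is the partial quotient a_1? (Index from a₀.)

3

35639 = 6·5637 + 1817   →  a_0 = 6
5637 = 3·1817 + 186   →  a_1 = 3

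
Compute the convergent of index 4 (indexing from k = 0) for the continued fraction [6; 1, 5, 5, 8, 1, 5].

Using pₖ = aₖpₖ₋₁ + pₖ₋₂, qₖ = aₖqₖ₋₁ + qₖ₋₂ (with p₋₁=1, p₋₂=0, q₋₁=0, q₋₂=1):
  k=0: a=6, p=6, q=1
  k=1: a=1, p=7, q=1
  k=2: a=5, p=41, q=6
  k=3: a=5, p=212, q=31
  k=4: a=8, p=1737, q=254

1737/254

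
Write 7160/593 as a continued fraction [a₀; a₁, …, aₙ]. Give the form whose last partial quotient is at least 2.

[12; 13, 2, 10, 2]

7160 = 12×593 + 44
593 = 13×44 + 21
44 = 2×21 + 2
21 = 10×2 + 1
2 = 2×1 + 0  (stop)
So 7160/593 = [12; 13, 2, 10, 2].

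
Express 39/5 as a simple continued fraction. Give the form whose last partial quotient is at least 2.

[7; 1, 4]

39 = 7·5 + 4
5 = 1·4 + 1
4 = 4·1 + 0  (stop)
So 39/5 = [7; 1, 4].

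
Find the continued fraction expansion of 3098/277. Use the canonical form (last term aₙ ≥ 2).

3098 = 11·277 + 51
277 = 5·51 + 22
51 = 2·22 + 7
22 = 3·7 + 1
7 = 7·1 + 0  (stop)
So 3098/277 = [11; 5, 2, 3, 7].

[11; 5, 2, 3, 7]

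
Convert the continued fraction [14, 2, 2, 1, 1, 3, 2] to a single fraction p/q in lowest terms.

1413/98

Using pₖ = aₖpₖ₋₁ + pₖ₋₂ and qₖ = aₖqₖ₋₁ + qₖ₋₂:
  k=0: a=14, p=14, q=1
  k=1: a=2, p=29, q=2
  k=2: a=2, p=72, q=5
  k=3: a=1, p=101, q=7
  k=4: a=1, p=173, q=12
  k=5: a=3, p=620, q=43
  k=6: a=2, p=1413, q=98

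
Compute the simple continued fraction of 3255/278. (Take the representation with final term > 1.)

3255 = 11*278 + 197
278 = 1*197 + 81
197 = 2*81 + 35
81 = 2*35 + 11
35 = 3*11 + 2
11 = 5*2 + 1
2 = 2*1 + 0  (stop)
So 3255/278 = [11; 1, 2, 2, 3, 5, 2].

[11; 1, 2, 2, 3, 5, 2]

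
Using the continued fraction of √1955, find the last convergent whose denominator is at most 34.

√1955 = [44; 4, 1, 1, 1, 4, 88, …] (period length 6).
Convergents:
  p_0/q_0 = 44/1
  p_1/q_1 = 177/4
  p_2/q_2 = 221/5
  p_3/q_3 = 398/9
  p_4/q_4 = 619/14
  p_5/q_5 = 2874/65
q_4 = 14 ≤ 34 < 65 = q_5, so the answer is 619/14.

619/14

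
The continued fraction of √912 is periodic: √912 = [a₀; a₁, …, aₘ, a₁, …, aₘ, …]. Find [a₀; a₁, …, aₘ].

[30; 5, 60]

a₀ = ⌊√912⌋ = 30.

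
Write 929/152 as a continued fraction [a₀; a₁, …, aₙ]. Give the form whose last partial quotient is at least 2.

929 = 6×152 + 17
152 = 8×17 + 16
17 = 1×16 + 1
16 = 16×1 + 0  (stop)
So 929/152 = [6; 8, 1, 16].

[6; 8, 1, 16]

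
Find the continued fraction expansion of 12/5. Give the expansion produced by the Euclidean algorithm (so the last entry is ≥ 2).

[2; 2, 2]

12 = 2×5 + 2
5 = 2×2 + 1
2 = 2×1 + 0  (stop)
So 12/5 = [2; 2, 2].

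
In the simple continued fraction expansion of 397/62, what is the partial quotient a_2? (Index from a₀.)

2

397 = 6·62 + 25   →  a_0 = 6
62 = 2·25 + 12   →  a_1 = 2
25 = 2·12 + 1   →  a_2 = 2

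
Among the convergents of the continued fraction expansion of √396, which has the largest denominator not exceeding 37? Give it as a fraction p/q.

√396 = [19; 1, 8, 1, 38, …] (period length 4).
Convergents:
  p_0/q_0 = 19/1
  p_1/q_1 = 20/1
  p_2/q_2 = 179/9
  p_3/q_3 = 199/10
  p_4/q_4 = 7741/389
q_3 = 10 ≤ 37 < 389 = q_4, so the answer is 199/10.

199/10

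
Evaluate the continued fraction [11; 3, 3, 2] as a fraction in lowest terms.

260/23

Fold from the inside: start with 2/1.
  3 + 1/2 = 7/2
  3 + 2/7 = 23/7
  11 + 7/23 = 260/23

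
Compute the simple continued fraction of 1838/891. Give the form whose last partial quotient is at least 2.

1838 = 2*891 + 56
891 = 15*56 + 51
56 = 1*51 + 5
51 = 10*5 + 1
5 = 5*1 + 0  (stop)
So 1838/891 = [2; 15, 1, 10, 5].

[2; 15, 1, 10, 5]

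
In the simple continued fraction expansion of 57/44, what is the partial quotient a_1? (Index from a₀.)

3

57 = 1·44 + 13   →  a_0 = 1
44 = 3·13 + 5   →  a_1 = 3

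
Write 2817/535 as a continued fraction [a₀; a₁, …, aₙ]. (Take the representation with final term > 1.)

2817 = 5*535 + 142
535 = 3*142 + 109
142 = 1*109 + 33
109 = 3*33 + 10
33 = 3*10 + 3
10 = 3*3 + 1
3 = 3*1 + 0  (stop)
So 2817/535 = [5; 3, 1, 3, 3, 3, 3].

[5; 3, 1, 3, 3, 3, 3]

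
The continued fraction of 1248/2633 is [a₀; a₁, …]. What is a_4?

7

1248 = 0·2633 + 1248   →  a_0 = 0
2633 = 2·1248 + 137   →  a_1 = 2
1248 = 9·137 + 15   →  a_2 = 9
137 = 9·15 + 2   →  a_3 = 9
15 = 7·2 + 1   →  a_4 = 7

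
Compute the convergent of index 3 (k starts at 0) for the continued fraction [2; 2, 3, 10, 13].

Using pₖ = aₖpₖ₋₁ + pₖ₋₂, qₖ = aₖqₖ₋₁ + qₖ₋₂ (with p₋₁=1, p₋₂=0, q₋₁=0, q₋₂=1):
  k=0: a=2, p=2, q=1
  k=1: a=2, p=5, q=2
  k=2: a=3, p=17, q=7
  k=3: a=10, p=175, q=72

175/72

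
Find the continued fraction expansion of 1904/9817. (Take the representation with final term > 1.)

[0; 5, 6, 2, 2, 3, 3, 5]

1904 = 0·9817 + 1904
9817 = 5·1904 + 297
1904 = 6·297 + 122
297 = 2·122 + 53
122 = 2·53 + 16
53 = 3·16 + 5
16 = 3·5 + 1
5 = 5·1 + 0  (stop)
So 1904/9817 = [0; 5, 6, 2, 2, 3, 3, 5].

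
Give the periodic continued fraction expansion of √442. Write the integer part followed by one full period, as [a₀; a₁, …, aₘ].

a₀ = ⌊√442⌋ = 21.
With m₀=0, d₀=1 and mₖ₊₁ = dₖaₖ − mₖ, dₖ₊₁ = (n − mₖ₊₁²)/dₖ, aₖ₊₁ = ⌊(a₀+mₖ₊₁)/dₖ₊₁⌋:
  k=1: m=21, d=1, a=42
d=1 and a=2a₀=42 at k=1, so the next step gives (m, d) = (21, 1) again — its k=1 value — and the period has length 1.

[21; 42]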